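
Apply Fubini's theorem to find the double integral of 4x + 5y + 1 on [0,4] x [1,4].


By Fubini, integrate in x first, then y.
Step 1: Fix y, integrate over x in [0,4]:
  integral(4x + 5y + 1, x=0..4)
  = 4*(4^2 - 0^2)/2 + (5y + 1)*(4 - 0)
  = 32 + (5y + 1)*4
  = 32 + 20y + 4
  = 36 + 20y
Step 2: Integrate over y in [1,4]:
  integral(36 + 20y, y=1..4)
  = 36*3 + 20*(4^2 - 1^2)/2
  = 108 + 150
  = 258


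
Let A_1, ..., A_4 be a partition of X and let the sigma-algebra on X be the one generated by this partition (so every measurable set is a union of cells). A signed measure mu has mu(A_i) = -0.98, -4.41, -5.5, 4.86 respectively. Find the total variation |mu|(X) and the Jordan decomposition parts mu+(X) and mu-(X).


Step 1: Every measurable set is a union of atoms (the cells / points), so a Hahn decomposition is
  obtained by grouping atoms by sign: P = union of atoms with mu > 0, N = union of the remaining atoms.
  Atoms in P (indices): 4;  atoms in N (indices): 1, 2, 3
  Positive values: 4.86
  Negative values: -0.98, -4.41, -5.5
Step 2: mu+(X) = mu(P) = sum of positive atom values = 4.86
Step 3: mu-(X) = -mu(N) = sum of |negative atom values| = 10.89
Step 4: |mu|(X) = mu+(X) + mu-(X) = 4.86 + 10.89 = 15.75


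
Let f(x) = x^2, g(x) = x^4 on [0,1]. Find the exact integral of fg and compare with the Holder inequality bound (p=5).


Step 1: Exact integral of f*g = integral(x^6, 0, 1) = 1/7
     = 0.142857
Step 2: Holder bound with p=5, q=1.25:
  ||f||_p = (integral x^10 dx)^(1/5) = (1/11)^(1/5) = 0.619044
  ||g||_q = (integral x^5 dx)^(1/1.25) = (1/6)^(1/1.25) = 0.238495
Step 3: Holder bound = ||f||_p * ||g||_q = 0.619044 * 0.238495 = 0.147639
Verification: 0.142857 <= 0.147639 (Holder holds)


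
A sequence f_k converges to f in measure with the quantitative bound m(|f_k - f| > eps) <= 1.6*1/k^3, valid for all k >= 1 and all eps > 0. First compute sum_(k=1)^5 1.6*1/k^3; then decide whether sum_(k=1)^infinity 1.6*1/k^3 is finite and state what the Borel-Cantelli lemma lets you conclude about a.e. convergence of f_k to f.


Step 1: List the terms 1.6*1/k^3 for k = 1 to 5:
  k=1: 1.6
  k=2: 0.2
  k=3: 0.059259
  k=4: 0.025
  k=5: 0.0128
Step 2: Partial sum = 1.6 + 0.2 + 0.059259 + 0.025 + 0.0128
     = 1.897059
Step 3: The full series sum_(k>=1) 1.6*1/k^3 converges (p-series with p = 3 > 1; a constant multiple of a convergent series converges).
Step 4: Fix eps > 0. Since sum_k m(|f_k - f| > eps) < infinity, the Borel-Cantelli lemma gives
        m(limsup_k {|f_k - f| > eps}) = 0, i.e. for a.e. x, |f_k(x) - f(x)| <= eps for all large k.
        Applying this with eps = 1/j for j = 1, 2, ... and intersecting the countably many full-measure sets,
        for a.e. x we get limsup_k |f_k(x) - f(x)| <= 1/j for every j, hence f_k -> f almost everywhere.
Conclusion: series converges; Borel-Cantelli yields f_k -> f a.e.


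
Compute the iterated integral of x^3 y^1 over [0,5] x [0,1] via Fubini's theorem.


By Fubini's theorem, the double integral factors as a product of single integrals:
Step 1: integral_0^5 x^3 dx = [x^4/4] from 0 to 5
     = 5^4/4 = 156.25
Step 2: integral_0^1 y^1 dy = [y^2/2] from 0 to 1
     = 1^2/2 = 0.5
Step 3: Double integral = 156.25 * 0.5 = 78.125


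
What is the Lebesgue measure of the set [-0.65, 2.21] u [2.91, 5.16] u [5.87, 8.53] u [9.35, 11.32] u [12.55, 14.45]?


For pairwise disjoint intervals, m(union) = sum of lengths.
= (2.21 - -0.65) + (5.16 - 2.91) + (8.53 - 5.87) + (11.32 - 9.35) + (14.45 - 12.55)
= 2.86 + 2.25 + 2.66 + 1.97 + 1.9
= 11.64


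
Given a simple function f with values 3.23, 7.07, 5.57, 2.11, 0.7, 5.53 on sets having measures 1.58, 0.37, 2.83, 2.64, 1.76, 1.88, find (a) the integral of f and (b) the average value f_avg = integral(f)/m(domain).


Step 1: Integral = sum(value_i * measure_i)
= 3.23*1.58 + 7.07*0.37 + 5.57*2.83 + 2.11*2.64 + 0.7*1.76 + 5.53*1.88
= 5.1034 + 2.6159 + 15.7631 + 5.5704 + 1.232 + 10.3964
= 40.6812
Step 2: Total measure of domain = 1.58 + 0.37 + 2.83 + 2.64 + 1.76 + 1.88 = 11.06
Step 3: Average value = 40.6812 / 11.06 = 3.678228


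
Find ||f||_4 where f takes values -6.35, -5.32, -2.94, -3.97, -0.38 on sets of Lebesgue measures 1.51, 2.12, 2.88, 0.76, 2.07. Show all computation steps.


Step 1: Compute |f_i|^4 for each value:
  |-6.35|^4 = 1625.904006
  |-5.32|^4 = 801.025846
  |-2.94|^4 = 74.711821
  |-3.97|^4 = 248.405969
  |-0.38|^4 = 0.020851
Step 2: Multiply by measures and sum:
  1625.904006 * 1.51 = 2455.115049
  801.025846 * 2.12 = 1698.174793
  74.711821 * 2.88 = 215.170044
  248.405969 * 0.76 = 188.788536
  0.020851 * 2.07 = 0.043162
Sum = 2455.115049 + 1698.174793 + 215.170044 + 188.788536 + 0.043162 = 4557.291585
Step 3: Take the p-th root:
||f||_4 = (4557.291585)^(1/4) = 8.216308


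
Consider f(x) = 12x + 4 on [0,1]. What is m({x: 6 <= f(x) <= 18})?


f^(-1)([6, 18]) = {x : 6 <= 12x + 4 <= 18}
Solving: (6 - 4)/12 <= x <= (18 - 4)/12
= [0.166667, 1.166667]
Intersecting with [0,1]: [0.166667, 1]
Measure = 1 - 0.166667 = 0.833333


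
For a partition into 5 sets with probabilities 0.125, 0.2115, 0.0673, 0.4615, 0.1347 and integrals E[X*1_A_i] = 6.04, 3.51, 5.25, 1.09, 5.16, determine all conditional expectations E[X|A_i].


For each cell A_i: E[X|A_i] = E[X*1_A_i] / P(A_i)
Step 1: E[X|A_1] = 6.04 / 0.125 = 48.32
Step 2: E[X|A_2] = 3.51 / 0.2115 = 16.595745
Step 3: E[X|A_3] = 5.25 / 0.0673 = 78.008915
Step 4: E[X|A_4] = 1.09 / 0.4615 = 2.361863
Step 5: E[X|A_5] = 5.16 / 0.1347 = 38.30735
Verification: E[X] = sum E[X*1_A_i] = 6.04 + 3.51 + 5.25 + 1.09 + 5.16 = 21.05


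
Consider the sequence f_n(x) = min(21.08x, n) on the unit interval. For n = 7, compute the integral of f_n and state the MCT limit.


f(x) = 21.08x on [0,1]; f_n(x) = min(21.08x, n). At n = 7:
Step 1: f(x) reaches 7 at x = 7/21.08 = 0.332068
Step 2: integral(f_7) = integral(21.08x, 0, 0.332068) + integral(7, 0.332068, 1)
       = 21.08*0.332068^2/2 + 7*(1 - 0.332068)
       = 1.162239 + 4.675522
       = 5.837761
Step 3: As n -> infinity, f_n increases to f, so by MCT integral(f_n) -> integral(f) = 21.08/2 = 10.54.
Convergence: integral(f_7) = 5.837761 -> 10.54 as n -> infinity


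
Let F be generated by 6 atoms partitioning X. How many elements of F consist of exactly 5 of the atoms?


Each element of F is a union of some subset of the 6 atoms.
Elements that are unions of exactly 5 atoms correspond to 5-element subsets of the 6 atoms.
Count = C(6, 5) = 6! / (5! * 1!) = 6.


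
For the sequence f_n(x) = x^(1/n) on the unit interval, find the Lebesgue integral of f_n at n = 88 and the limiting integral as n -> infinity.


At n = 88: f_88(x) = x^(1/88).
Step 1: integral(x^(1/88), 0, 1) = [x^(1/88+1) / (1/88+1)] from 0 to 1
     = 1 / (1/88 + 1) = 1 / ((88+1)/88) = 88/(88+1)
     = 88/89 = 0.988764
Step 2: As n -> infinity, f_n(x) = x^(1/n) -> 1 for x in (0,1], and f_n is increasing in n.
By MCT, lim_n integral(f_n) = integral(lim_n f_n) = integral(1, 0, 1) = 1.
Step 3: Verify convergence: 88/89 = 0.988764 -> 1


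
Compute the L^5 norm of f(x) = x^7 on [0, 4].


Step 1: ||f||_5 = (integral_0^4 |x^7|^5 dx)^(1/5)
     = (integral_0^4 x^35 dx)^(1/5)
Step 2: integral_0^4 x^35 dx = [x^36/(36)] from 0 to 4 = 4^36/36
     = 4722366482869645213696/36 = 1.311768e+20
Step 3: ||f||_5 = (1.311768e+20)^(1/5) = 10557.751541


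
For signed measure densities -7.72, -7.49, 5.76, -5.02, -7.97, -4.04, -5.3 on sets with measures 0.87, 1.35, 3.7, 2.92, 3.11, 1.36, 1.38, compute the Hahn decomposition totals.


Step 1: Compute signed measure on each set:
  Set 1: -7.72 * 0.87 = -6.7164
  Set 2: -7.49 * 1.35 = -10.1115
  Set 3: 5.76 * 3.7 = 21.312
  Set 4: -5.02 * 2.92 = -14.6584
  Set 5: -7.97 * 3.11 = -24.7867
  Set 6: -4.04 * 1.36 = -5.4944
  Set 7: -5.3 * 1.38 = -7.314
Step 2: Total signed measure = (-6.7164) + (-10.1115) + (21.312) + (-14.6584) + (-24.7867) + (-5.4944) + (-7.314)
     = -47.7694
Step 3: Positive part mu+(X) = sum of positive contributions = 21.312
Step 4: Negative part mu-(X) = |sum of negative contributions| = 69.0814


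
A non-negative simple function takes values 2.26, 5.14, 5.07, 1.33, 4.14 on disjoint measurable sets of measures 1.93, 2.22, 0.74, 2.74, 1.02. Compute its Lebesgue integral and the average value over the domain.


Step 1: Integral = sum(value_i * measure_i)
= 2.26*1.93 + 5.14*2.22 + 5.07*0.74 + 1.33*2.74 + 4.14*1.02
= 4.3618 + 11.4108 + 3.7518 + 3.6442 + 4.2228
= 27.3914
Step 2: Total measure of domain = 1.93 + 2.22 + 0.74 + 2.74 + 1.02 = 8.65
Step 3: Average value = 27.3914 / 8.65 = 3.166636


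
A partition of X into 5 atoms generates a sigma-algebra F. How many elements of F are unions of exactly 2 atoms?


Each element of F is a union of some subset of the 5 atoms.
Elements that are unions of exactly 2 atoms correspond to 2-element subsets of the 5 atoms.
Count = C(5, 2) = 5! / (2! * 3!) = 10.


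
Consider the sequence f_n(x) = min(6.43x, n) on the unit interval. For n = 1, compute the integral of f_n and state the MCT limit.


f(x) = 6.43x on [0,1]; f_n(x) = min(6.43x, n). At n = 1:
Step 1: f(x) reaches 1 at x = 1/6.43 = 0.155521
Step 2: integral(f_1) = integral(6.43x, 0, 0.155521) + integral(1, 0.155521, 1)
       = 6.43*0.155521^2/2 + 1*(1 - 0.155521)
       = 0.07776 + 0.844479
       = 0.92224
Step 3: As n -> infinity, f_n increases to f, so by MCT integral(f_n) -> integral(f) = 6.43/2 = 3.215.
Convergence: integral(f_1) = 0.92224 -> 3.215 as n -> infinity


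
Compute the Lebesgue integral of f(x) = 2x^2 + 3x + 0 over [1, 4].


The Lebesgue integral of a Riemann-integrable function agrees with the Riemann integral.
Antiderivative F(x) = (2/3)x^3 + (3/2)x^2 + 0x
F(4) = (2/3)*4^3 + (3/2)*4^2 + 0*4
     = (2/3)*64 + (3/2)*16 + 0*4
     = 42.666667 + 24 + 0
     = 66.666667
F(1) = 2.166667
Integral = F(4) - F(1) = 66.666667 - 2.166667 = 64.5


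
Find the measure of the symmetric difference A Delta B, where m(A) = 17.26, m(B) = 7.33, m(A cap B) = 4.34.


m(A Delta B) = m(A) + m(B) - 2*m(A n B)
= 17.26 + 7.33 - 2*4.34
= 17.26 + 7.33 - 8.68
= 15.91


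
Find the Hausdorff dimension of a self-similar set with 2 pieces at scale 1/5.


For a self-similar set with N copies scaled by 1/r:
dim_H = log(N)/log(r) = log(2)/log(5)
= 0.693147/1.609438
= 0.430677


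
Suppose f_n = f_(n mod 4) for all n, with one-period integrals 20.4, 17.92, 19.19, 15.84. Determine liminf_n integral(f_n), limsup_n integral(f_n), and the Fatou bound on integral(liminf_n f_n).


The sequence (integral(f_n)) is periodic with period 4, repeating the values 20.4, 17.92, 19.19, 15.84 indefinitely.
Step 1: For a periodic sequence, every tail (a_m, a_(m+1), ...) contains all 4 period values infinitely often.
Step 2: Hence inf of every tail = min of the period values = min(20.4, 17.92, 19.19, 15.84) = 15.84.
        liminf_n integral(f_n) = sup over m of (inf of tail from m) = 15.84.
Step 3: Similarly sup of every tail = max of the period values = 20.4.
        limsup_n integral(f_n) = 20.4.
Step 4: Fatou's lemma: integral(liminf_n f_n) <= liminf_n integral(f_n) = 15.84.
        So the integral of the pointwise liminf is at most 15.84.


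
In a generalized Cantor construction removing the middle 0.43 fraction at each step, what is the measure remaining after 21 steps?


Step 1: At each step, fraction remaining = 1 - 0.43 = 0.57
Step 2: After 21 steps, measure = (0.57)^21
Result = 7.470884e-06


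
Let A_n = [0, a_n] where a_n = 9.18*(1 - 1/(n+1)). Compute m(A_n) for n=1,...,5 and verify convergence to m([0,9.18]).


By continuity of measure from below: if A_n increases to A, then m(A_n) -> m(A).
Here A = [0, 9.18], so m(A) = 9.18
Step 1: a_1 = 9.18*(1 - 1/2) = 4.59, m(A_1) = 4.59
Step 2: a_2 = 9.18*(1 - 1/3) = 6.12, m(A_2) = 6.12
Step 3: a_3 = 9.18*(1 - 1/4) = 6.885, m(A_3) = 6.885
Step 4: a_4 = 9.18*(1 - 1/5) = 7.344, m(A_4) = 7.344
Step 5: a_5 = 9.18*(1 - 1/6) = 7.65, m(A_5) = 7.65
Limit: m(A_n) -> m([0,9.18]) = 9.18


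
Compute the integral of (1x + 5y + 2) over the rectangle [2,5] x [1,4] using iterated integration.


By Fubini, integrate in x first, then y.
Step 1: Fix y, integrate over x in [2,5]:
  integral(1x + 5y + 2, x=2..5)
  = 1*(5^2 - 2^2)/2 + (5y + 2)*(5 - 2)
  = 10.5 + (5y + 2)*3
  = 10.5 + 15y + 6
  = 16.5 + 15y
Step 2: Integrate over y in [1,4]:
  integral(16.5 + 15y, y=1..4)
  = 16.5*3 + 15*(4^2 - 1^2)/2
  = 49.5 + 112.5
  = 162


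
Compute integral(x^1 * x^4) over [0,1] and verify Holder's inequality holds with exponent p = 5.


Step 1: Exact integral of f*g = integral(x^5, 0, 1) = 1/6
     = 0.166667
Step 2: Holder bound with p=5, q=1.25:
  ||f||_p = (integral x^5 dx)^(1/5) = (1/6)^(1/5) = 0.698827
  ||g||_q = (integral x^5 dx)^(1/1.25) = (1/6)^(1/1.25) = 0.238495
Step 3: Holder bound = ||f||_p * ||g||_q = 0.698827 * 0.238495 = 0.166667
Verification: 0.166667 <= 0.166667 (Holder holds)


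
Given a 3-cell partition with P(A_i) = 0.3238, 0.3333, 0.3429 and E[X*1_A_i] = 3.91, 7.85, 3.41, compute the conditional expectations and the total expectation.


For each cell A_i: E[X|A_i] = E[X*1_A_i] / P(A_i)
Step 1: E[X|A_1] = 3.91 / 0.3238 = 12.075355
Step 2: E[X|A_2] = 7.85 / 0.3333 = 23.552355
Step 3: E[X|A_3] = 3.41 / 0.3429 = 9.94459
Verification: E[X] = sum E[X*1_A_i] = 3.91 + 7.85 + 3.41 = 15.17


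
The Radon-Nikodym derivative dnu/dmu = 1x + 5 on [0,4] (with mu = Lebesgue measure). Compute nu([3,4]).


nu(A) = integral_A (dnu/dmu) dmu = integral_3^4 (1x + 5) dx
Step 1: Antiderivative F(x) = (1/2)x^2 + 5x
Step 2: F(4) = (1/2)*4^2 + 5*4 = 8 + 20 = 28
Step 3: F(3) = (1/2)*3^2 + 5*3 = 4.5 + 15 = 19.5
Step 4: nu([3,4]) = F(4) - F(3) = 28 - 19.5 = 8.5


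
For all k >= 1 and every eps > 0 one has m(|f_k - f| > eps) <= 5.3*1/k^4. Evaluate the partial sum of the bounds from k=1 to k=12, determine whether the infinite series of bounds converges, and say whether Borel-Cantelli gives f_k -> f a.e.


Step 1: List the terms 5.3*1/k^4 for k = 1 to 12:
  k=1: 5.3
  k=2: 0.33125
  k=3: 0.065432
  k=4: 0.020703
  k=5: 0.00848
  k=6: 0.00409
  k=7: 0.002207
  k=8: 0.001294
  k=9: 8.078037e-04
  k=10: 5.300000e-04
  k=11: 3.619971e-04
  k=12: 2.555941e-04
Step 2: Partial sum = 5.3 + 0.33125 + 0.065432 + 0.020703 + 0.00848 + 0.00409 + 0.002207 + 0.001294 + 8.078037e-04 + 5.300000e-04 + 3.619971e-04 + 2.555941e-04
     = 5.735411
Step 3: The full series sum_(k>=1) 5.3*1/k^4 converges (p-series with p = 4 > 1; a constant multiple of a convergent series converges).
Step 4: Fix eps > 0. Since sum_k m(|f_k - f| > eps) < infinity, the Borel-Cantelli lemma gives
        m(limsup_k {|f_k - f| > eps}) = 0, i.e. for a.e. x, |f_k(x) - f(x)| <= eps for all large k.
        Applying this with eps = 1/j for j = 1, 2, ... and intersecting the countably many full-measure sets,
        for a.e. x we get limsup_k |f_k(x) - f(x)| <= 1/j for every j, hence f_k -> f almost everywhere.
Conclusion: series converges; Borel-Cantelli yields f_k -> f a.e.


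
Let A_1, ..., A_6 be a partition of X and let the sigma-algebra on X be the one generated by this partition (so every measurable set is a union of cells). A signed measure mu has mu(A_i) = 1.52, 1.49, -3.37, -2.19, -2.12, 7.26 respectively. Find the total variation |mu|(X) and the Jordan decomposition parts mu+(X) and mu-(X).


Step 1: Every measurable set is a union of atoms (the cells / points), so a Hahn decomposition is
  obtained by grouping atoms by sign: P = union of atoms with mu > 0, N = union of the remaining atoms.
  Atoms in P (indices): 1, 2, 6;  atoms in N (indices): 3, 4, 5
  Positive values: 1.52, 1.49, 7.26
  Negative values: -3.37, -2.19, -2.12
Step 2: mu+(X) = mu(P) = sum of positive atom values = 10.27
Step 3: mu-(X) = -mu(N) = sum of |negative atom values| = 7.68
Step 4: |mu|(X) = mu+(X) + mu-(X) = 10.27 + 7.68 = 17.95


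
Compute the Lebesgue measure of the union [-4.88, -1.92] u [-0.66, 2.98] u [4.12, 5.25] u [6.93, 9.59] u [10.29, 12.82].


For pairwise disjoint intervals, m(union) = sum of lengths.
= (-1.92 - -4.88) + (2.98 - -0.66) + (5.25 - 4.12) + (9.59 - 6.93) + (12.82 - 10.29)
= 2.96 + 3.64 + 1.13 + 2.66 + 2.53
= 12.92


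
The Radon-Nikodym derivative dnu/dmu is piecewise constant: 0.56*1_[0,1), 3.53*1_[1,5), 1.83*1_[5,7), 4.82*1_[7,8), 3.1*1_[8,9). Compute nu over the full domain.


Integrate each piece of the Radon-Nikodym derivative:
Step 1: integral_0^1 0.56 dx = 0.56*(1-0) = 0.56*1 = 0.56
Step 2: integral_1^5 3.53 dx = 3.53*(5-1) = 3.53*4 = 14.12
Step 3: integral_5^7 1.83 dx = 1.83*(7-5) = 1.83*2 = 3.66
Step 4: integral_7^8 4.82 dx = 4.82*(8-7) = 4.82*1 = 4.82
Step 5: integral_8^9 3.1 dx = 3.1*(9-8) = 3.1*1 = 3.1
Total: 0.56 + 14.12 + 3.66 + 4.82 + 3.1 = 26.26


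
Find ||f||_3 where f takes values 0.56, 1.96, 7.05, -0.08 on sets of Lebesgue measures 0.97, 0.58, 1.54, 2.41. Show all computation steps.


Step 1: Compute |f_i|^3 for each value:
  |0.56|^3 = 0.175616
  |1.96|^3 = 7.529536
  |7.05|^3 = 350.402625
  |-0.08|^3 = 5.120000e-04
Step 2: Multiply by measures and sum:
  0.175616 * 0.97 = 0.170348
  7.529536 * 0.58 = 4.367131
  350.402625 * 1.54 = 539.620043
  5.120000e-04 * 2.41 = 0.001234
Sum = 0.170348 + 4.367131 + 539.620043 + 0.001234 = 544.158755
Step 3: Take the p-th root:
||f||_3 = (544.158755)^(1/3) = 8.164104


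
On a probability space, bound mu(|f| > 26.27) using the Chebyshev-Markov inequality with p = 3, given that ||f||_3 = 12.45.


Chebyshev/Markov inequality: mu(|f| > eps) <= (||f||_p / eps)^p
Step 1: ||f||_3 / eps = 12.45 / 26.27 = 0.473925
Step 2: Raise to power p = 3:
  (0.473925)^3 = 0.106446
Step 3: Therefore mu(|f| > 26.27) <= 0.106446


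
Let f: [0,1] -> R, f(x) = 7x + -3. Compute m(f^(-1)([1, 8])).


f^(-1)([1, 8]) = {x : 1 <= 7x + -3 <= 8}
Solving: (1 - -3)/7 <= x <= (8 - -3)/7
= [0.571429, 1.571429]
Intersecting with [0,1]: [0.571429, 1]
Measure = 1 - 0.571429 = 0.428571


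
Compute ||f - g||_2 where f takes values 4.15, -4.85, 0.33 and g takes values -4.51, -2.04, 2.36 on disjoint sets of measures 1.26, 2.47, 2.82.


Step 1: Compute differences f_i - g_i:
  4.15 - -4.51 = 8.66
  -4.85 - -2.04 = -2.81
  0.33 - 2.36 = -2.03
Step 2: Compute |diff|^2 * measure for each set:
  |8.66|^2 * 1.26 = 74.9956 * 1.26 = 94.494456
  |-2.81|^2 * 2.47 = 7.8961 * 2.47 = 19.503367
  |-2.03|^2 * 2.82 = 4.1209 * 2.82 = 11.620938
Step 3: Sum = 125.618761
Step 4: ||f-g||_2 = (125.618761)^(1/2) = 11.207978


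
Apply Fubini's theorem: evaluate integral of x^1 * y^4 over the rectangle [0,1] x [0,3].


By Fubini's theorem, the double integral factors as a product of single integrals:
Step 1: integral_0^1 x^1 dx = [x^2/2] from 0 to 1
     = 1^2/2 = 0.5
Step 2: integral_0^3 y^4 dy = [y^5/5] from 0 to 3
     = 3^5/5 = 48.6
Step 3: Double integral = 0.5 * 48.6 = 24.3


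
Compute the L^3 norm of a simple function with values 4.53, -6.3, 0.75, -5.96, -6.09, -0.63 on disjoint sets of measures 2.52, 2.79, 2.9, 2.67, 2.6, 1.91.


Step 1: Compute |f_i|^3 for each value:
  |4.53|^3 = 92.959677
  |-6.3|^3 = 250.047
  |0.75|^3 = 0.421875
  |-5.96|^3 = 211.708736
  |-6.09|^3 = 225.866529
  |-0.63|^3 = 0.250047
Step 2: Multiply by measures and sum:
  92.959677 * 2.52 = 234.258386
  250.047 * 2.79 = 697.63113
  0.421875 * 2.9 = 1.223437
  211.708736 * 2.67 = 565.262325
  225.866529 * 2.6 = 587.252975
  0.250047 * 1.91 = 0.47759
Sum = 234.258386 + 697.63113 + 1.223437 + 565.262325 + 587.252975 + 0.47759 = 2086.105844
Step 3: Take the p-th root:
||f||_3 = (2086.105844)^(1/3) = 12.777487


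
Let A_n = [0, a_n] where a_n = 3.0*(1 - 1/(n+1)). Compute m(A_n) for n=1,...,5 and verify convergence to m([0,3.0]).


By continuity of measure from below: if A_n increases to A, then m(A_n) -> m(A).
Here A = [0, 3.0], so m(A) = 3
Step 1: a_1 = 3.0*(1 - 1/2) = 1.5, m(A_1) = 1.5
Step 2: a_2 = 3.0*(1 - 1/3) = 2, m(A_2) = 2
Step 3: a_3 = 3.0*(1 - 1/4) = 2.25, m(A_3) = 2.25
Step 4: a_4 = 3.0*(1 - 1/5) = 2.4, m(A_4) = 2.4
Step 5: a_5 = 3.0*(1 - 1/6) = 2.5, m(A_5) = 2.5
Limit: m(A_n) -> m([0,3.0]) = 3


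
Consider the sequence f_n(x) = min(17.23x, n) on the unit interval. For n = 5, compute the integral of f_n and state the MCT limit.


f(x) = 17.23x on [0,1]; f_n(x) = min(17.23x, n). At n = 5:
Step 1: f(x) reaches 5 at x = 5/17.23 = 0.290192
Step 2: integral(f_5) = integral(17.23x, 0, 0.290192) + integral(5, 0.290192, 1)
       = 17.23*0.290192^2/2 + 5*(1 - 0.290192)
       = 0.725479 + 3.549042
       = 4.274521
Step 3: As n -> infinity, f_n increases to f, so by MCT integral(f_n) -> integral(f) = 17.23/2 = 8.615.
Convergence: integral(f_5) = 4.274521 -> 8.615 as n -> infinity


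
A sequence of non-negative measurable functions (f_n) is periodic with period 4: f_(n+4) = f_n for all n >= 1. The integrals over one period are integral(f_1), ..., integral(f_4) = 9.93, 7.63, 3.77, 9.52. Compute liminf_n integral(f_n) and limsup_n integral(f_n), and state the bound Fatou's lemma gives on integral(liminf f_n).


The sequence (integral(f_n)) is periodic with period 4, repeating the values 9.93, 7.63, 3.77, 9.52 indefinitely.
Step 1: For a periodic sequence, every tail (a_m, a_(m+1), ...) contains all 4 period values infinitely often.
Step 2: Hence inf of every tail = min of the period values = min(9.93, 7.63, 3.77, 9.52) = 3.77.
        liminf_n integral(f_n) = sup over m of (inf of tail from m) = 3.77.
Step 3: Similarly sup of every tail = max of the period values = 9.93.
        limsup_n integral(f_n) = 9.93.
Step 4: Fatou's lemma: integral(liminf_n f_n) <= liminf_n integral(f_n) = 3.77.
        So the integral of the pointwise liminf is at most 3.77.


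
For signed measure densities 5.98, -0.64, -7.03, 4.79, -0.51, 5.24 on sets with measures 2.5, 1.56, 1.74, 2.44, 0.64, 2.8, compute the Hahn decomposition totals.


Step 1: Compute signed measure on each set:
  Set 1: 5.98 * 2.5 = 14.95
  Set 2: -0.64 * 1.56 = -0.9984
  Set 3: -7.03 * 1.74 = -12.2322
  Set 4: 4.79 * 2.44 = 11.6876
  Set 5: -0.51 * 0.64 = -0.3264
  Set 6: 5.24 * 2.8 = 14.672
Step 2: Total signed measure = (14.95) + (-0.9984) + (-12.2322) + (11.6876) + (-0.3264) + (14.672)
     = 27.7526
Step 3: Positive part mu+(X) = sum of positive contributions = 41.3096
Step 4: Negative part mu-(X) = |sum of negative contributions| = 13.557


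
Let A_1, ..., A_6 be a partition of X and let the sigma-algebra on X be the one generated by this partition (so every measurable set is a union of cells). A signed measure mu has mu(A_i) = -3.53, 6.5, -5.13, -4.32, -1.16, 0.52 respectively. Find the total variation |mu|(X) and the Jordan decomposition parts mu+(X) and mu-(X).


Step 1: Every measurable set is a union of atoms (the cells / points), so a Hahn decomposition is
  obtained by grouping atoms by sign: P = union of atoms with mu > 0, N = union of the remaining atoms.
  Atoms in P (indices): 2, 6;  atoms in N (indices): 1, 3, 4, 5
  Positive values: 6.5, 0.52
  Negative values: -3.53, -5.13, -4.32, -1.16
Step 2: mu+(X) = mu(P) = sum of positive atom values = 7.02
Step 3: mu-(X) = -mu(N) = sum of |negative atom values| = 14.14
Step 4: |mu|(X) = mu+(X) + mu-(X) = 7.02 + 14.14 = 21.16


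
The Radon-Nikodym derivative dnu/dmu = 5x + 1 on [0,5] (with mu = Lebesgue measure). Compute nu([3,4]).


nu(A) = integral_A (dnu/dmu) dmu = integral_3^4 (5x + 1) dx
Step 1: Antiderivative F(x) = (5/2)x^2 + 1x
Step 2: F(4) = (5/2)*4^2 + 1*4 = 40 + 4 = 44
Step 3: F(3) = (5/2)*3^2 + 1*3 = 22.5 + 3 = 25.5
Step 4: nu([3,4]) = F(4) - F(3) = 44 - 25.5 = 18.5


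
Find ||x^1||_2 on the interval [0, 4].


Step 1: ||f||_2 = (integral_0^4 |x^1|^2 dx)^(1/2)
     = (integral_0^4 x^2 dx)^(1/2)
Step 2: integral_0^4 x^2 dx = [x^3/(3)] from 0 to 4 = 4^3/3
     = 64/3 = 21.333333
Step 3: ||f||_2 = (21.333333)^(1/2) = 4.618802


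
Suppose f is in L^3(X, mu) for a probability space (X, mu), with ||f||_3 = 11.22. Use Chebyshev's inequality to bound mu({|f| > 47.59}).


Chebyshev/Markov inequality: mu(|f| > eps) <= (||f||_p / eps)^p
Step 1: ||f||_3 / eps = 11.22 / 47.59 = 0.235764
Step 2: Raise to power p = 3:
  (0.235764)^3 = 0.013105
Step 3: Therefore mu(|f| > 47.59) <= 0.013105


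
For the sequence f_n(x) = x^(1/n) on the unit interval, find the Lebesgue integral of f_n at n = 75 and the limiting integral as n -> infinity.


At n = 75: f_75(x) = x^(1/75).
Step 1: integral(x^(1/75), 0, 1) = [x^(1/75+1) / (1/75+1)] from 0 to 1
     = 1 / (1/75 + 1) = 1 / ((75+1)/75) = 75/(75+1)
     = 75/76 = 0.986842
Step 2: As n -> infinity, f_n(x) = x^(1/n) -> 1 for x in (0,1], and f_n is increasing in n.
By MCT, lim_n integral(f_n) = integral(lim_n f_n) = integral(1, 0, 1) = 1.
Step 3: Verify convergence: 75/76 = 0.986842 -> 1


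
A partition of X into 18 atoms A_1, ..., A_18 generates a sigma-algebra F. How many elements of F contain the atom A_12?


Each element of F is a union of some subset S of the 18 atoms.
The element contains A_12 iff A_12 is in S.
So we count subsets S of {A_1,...,A_18} with A_12 in S: choose freely among the other 17 atoms.
Count = 2^(18-1) = 2^17 = 131072.


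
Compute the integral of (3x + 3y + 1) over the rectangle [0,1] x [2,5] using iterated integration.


By Fubini, integrate in x first, then y.
Step 1: Fix y, integrate over x in [0,1]:
  integral(3x + 3y + 1, x=0..1)
  = 3*(1^2 - 0^2)/2 + (3y + 1)*(1 - 0)
  = 1.5 + (3y + 1)*1
  = 1.5 + 3y + 1
  = 2.5 + 3y
Step 2: Integrate over y in [2,5]:
  integral(2.5 + 3y, y=2..5)
  = 2.5*3 + 3*(5^2 - 2^2)/2
  = 7.5 + 31.5
  = 39


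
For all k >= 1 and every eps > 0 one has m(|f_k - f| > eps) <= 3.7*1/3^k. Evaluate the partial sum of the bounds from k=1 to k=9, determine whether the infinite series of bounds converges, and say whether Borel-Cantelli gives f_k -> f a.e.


Step 1: List the terms 3.7*1/3^k for k = 1 to 9:
  k=1: 1.233333
  k=2: 0.411111
  k=3: 0.137037
  k=4: 0.045679
  k=5: 0.015226
  k=6: 0.005075
  k=7: 0.001692
  k=8: 5.639384e-04
  k=9: 1.879795e-04
Step 2: Partial sum = 1.233333 + 0.411111 + 0.137037 + 0.045679 + 0.015226 + 0.005075 + 0.001692 + 5.639384e-04 + 1.879795e-04
     = 1.849906
Step 3: The full series sum_(k>=1) 3.7*1/3^k converges (geometric series with ratio 1/3 < 1; a constant multiple of a convergent series converges).
Step 4: Fix eps > 0. Since sum_k m(|f_k - f| > eps) < infinity, the Borel-Cantelli lemma gives
        m(limsup_k {|f_k - f| > eps}) = 0, i.e. for a.e. x, |f_k(x) - f(x)| <= eps for all large k.
        Applying this with eps = 1/j for j = 1, 2, ... and intersecting the countably many full-measure sets,
        for a.e. x we get limsup_k |f_k(x) - f(x)| <= 1/j for every j, hence f_k -> f almost everywhere.
Conclusion: series converges; Borel-Cantelli yields f_k -> f a.e.


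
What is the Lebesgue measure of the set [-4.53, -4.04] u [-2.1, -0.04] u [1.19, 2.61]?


For pairwise disjoint intervals, m(union) = sum of lengths.
= (-4.04 - -4.53) + (-0.04 - -2.1) + (2.61 - 1.19)
= 0.49 + 2.06 + 1.42
= 3.97


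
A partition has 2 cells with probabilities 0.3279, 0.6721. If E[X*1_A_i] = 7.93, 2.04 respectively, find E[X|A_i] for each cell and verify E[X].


For each cell A_i: E[X|A_i] = E[X*1_A_i] / P(A_i)
Step 1: E[X|A_1] = 7.93 / 0.3279 = 24.184203
Step 2: E[X|A_2] = 2.04 / 0.6721 = 3.035263
Verification: E[X] = sum E[X*1_A_i] = 7.93 + 2.04 = 9.97


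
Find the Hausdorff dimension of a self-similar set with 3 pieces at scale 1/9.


For a self-similar set with N copies scaled by 1/r:
dim_H = log(N)/log(r) = log(3)/log(9)
= 1.098612/2.197225
= 0.5


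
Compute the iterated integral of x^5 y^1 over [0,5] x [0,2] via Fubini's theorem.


By Fubini's theorem, the double integral factors as a product of single integrals:
Step 1: integral_0^5 x^5 dx = [x^6/6] from 0 to 5
     = 5^6/6 = 2604.166667
Step 2: integral_0^2 y^1 dy = [y^2/2] from 0 to 2
     = 2^2/2 = 2
Step 3: Double integral = 2604.166667 * 2 = 5208.333333


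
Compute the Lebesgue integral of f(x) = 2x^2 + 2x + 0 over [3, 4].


The Lebesgue integral of a Riemann-integrable function agrees with the Riemann integral.
Antiderivative F(x) = (2/3)x^3 + (2/2)x^2 + 0x
F(4) = (2/3)*4^3 + (2/2)*4^2 + 0*4
     = (2/3)*64 + (2/2)*16 + 0*4
     = 42.666667 + 16 + 0
     = 58.666667
F(3) = 27
Integral = F(4) - F(3) = 58.666667 - 27 = 31.666667


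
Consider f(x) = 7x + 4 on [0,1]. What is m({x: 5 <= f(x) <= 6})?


f^(-1)([5, 6]) = {x : 5 <= 7x + 4 <= 6}
Solving: (5 - 4)/7 <= x <= (6 - 4)/7
= [0.142857, 0.285714]
Intersecting with [0,1]: [0.142857, 0.285714]
Measure = 0.285714 - 0.142857 = 0.142857


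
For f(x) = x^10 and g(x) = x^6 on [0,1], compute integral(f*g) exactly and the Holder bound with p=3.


Step 1: Exact integral of f*g = integral(x^16, 0, 1) = 1/17
     = 0.058824
Step 2: Holder bound with p=3, q=1.5:
  ||f||_p = (integral x^30 dx)^(1/3) = (1/31)^(1/3) = 0.318331
  ||g||_q = (integral x^9 dx)^(1/1.5) = (1/10)^(1/1.5) = 0.215443
Step 3: Holder bound = ||f||_p * ||g||_q = 0.318331 * 0.215443 = 0.068582
Verification: 0.058824 <= 0.068582 (Holder holds)


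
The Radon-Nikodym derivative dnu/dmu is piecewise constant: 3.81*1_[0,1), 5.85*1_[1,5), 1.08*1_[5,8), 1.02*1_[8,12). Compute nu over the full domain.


Integrate each piece of the Radon-Nikodym derivative:
Step 1: integral_0^1 3.81 dx = 3.81*(1-0) = 3.81*1 = 3.81
Step 2: integral_1^5 5.85 dx = 5.85*(5-1) = 5.85*4 = 23.4
Step 3: integral_5^8 1.08 dx = 1.08*(8-5) = 1.08*3 = 3.24
Step 4: integral_8^12 1.02 dx = 1.02*(12-8) = 1.02*4 = 4.08
Total: 3.81 + 23.4 + 3.24 + 4.08 = 34.53


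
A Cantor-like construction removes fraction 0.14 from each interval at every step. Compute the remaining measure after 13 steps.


Step 1: At each step, fraction remaining = 1 - 0.14 = 0.86
Step 2: After 13 steps, measure = (0.86)^13
Result = 0.14076


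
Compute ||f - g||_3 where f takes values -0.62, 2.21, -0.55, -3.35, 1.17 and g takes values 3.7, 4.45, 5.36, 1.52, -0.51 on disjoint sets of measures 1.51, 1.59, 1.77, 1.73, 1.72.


Step 1: Compute differences f_i - g_i:
  -0.62 - 3.7 = -4.32
  2.21 - 4.45 = -2.24
  -0.55 - 5.36 = -5.91
  -3.35 - 1.52 = -4.87
  1.17 - -0.51 = 1.68
Step 2: Compute |diff|^3 * measure for each set:
  |-4.32|^3 * 1.51 = 80.621568 * 1.51 = 121.738568
  |-2.24|^3 * 1.59 = 11.239424 * 1.59 = 17.870684
  |-5.91|^3 * 1.77 = 206.425071 * 1.77 = 365.372376
  |-4.87|^3 * 1.73 = 115.501303 * 1.73 = 199.817254
  |1.68|^3 * 1.72 = 4.741632 * 1.72 = 8.155607
Step 3: Sum = 712.954489
Step 4: ||f-g||_3 = (712.954489)^(1/3) = 8.933479


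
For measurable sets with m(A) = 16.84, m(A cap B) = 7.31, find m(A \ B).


m(A \ B) = m(A) - m(A n B)
= 16.84 - 7.31
= 9.53


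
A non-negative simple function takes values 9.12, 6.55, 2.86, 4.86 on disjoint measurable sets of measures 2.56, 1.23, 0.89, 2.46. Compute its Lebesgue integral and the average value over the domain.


Step 1: Integral = sum(value_i * measure_i)
= 9.12*2.56 + 6.55*1.23 + 2.86*0.89 + 4.86*2.46
= 23.3472 + 8.0565 + 2.5454 + 11.9556
= 45.9047
Step 2: Total measure of domain = 2.56 + 1.23 + 0.89 + 2.46 = 7.14
Step 3: Average value = 45.9047 / 7.14 = 6.42923


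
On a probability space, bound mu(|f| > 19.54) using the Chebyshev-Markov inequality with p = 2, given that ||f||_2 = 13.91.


Chebyshev/Markov inequality: mu(|f| > eps) <= (||f||_p / eps)^p
Step 1: ||f||_2 / eps = 13.91 / 19.54 = 0.711873
Step 2: Raise to power p = 2:
  (0.711873)^2 = 0.506763
Step 3: Therefore mu(|f| > 19.54) <= 0.506763


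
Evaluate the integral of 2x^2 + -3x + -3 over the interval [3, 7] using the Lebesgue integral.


The Lebesgue integral of a Riemann-integrable function agrees with the Riemann integral.
Antiderivative F(x) = (2/3)x^3 + (-3/2)x^2 + -3x
F(7) = (2/3)*7^3 + (-3/2)*7^2 + -3*7
     = (2/3)*343 + (-3/2)*49 + -3*7
     = 228.666667 + -73.5 + -21
     = 134.166667
F(3) = -4.5
Integral = F(7) - F(3) = 134.166667 - -4.5 = 138.666667


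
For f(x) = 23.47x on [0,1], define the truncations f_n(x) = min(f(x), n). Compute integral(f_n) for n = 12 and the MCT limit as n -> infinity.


f(x) = 23.47x on [0,1]; f_n(x) = min(23.47x, n). At n = 12:
Step 1: f(x) reaches 12 at x = 12/23.47 = 0.511291
Step 2: integral(f_12) = integral(23.47x, 0, 0.511291) + integral(12, 0.511291, 1)
       = 23.47*0.511291^2/2 + 12*(1 - 0.511291)
       = 3.067746 + 5.864508
       = 8.932254
Step 3: As n -> infinity, f_n increases to f, so by MCT integral(f_n) -> integral(f) = 23.47/2 = 11.735.
Convergence: integral(f_12) = 8.932254 -> 11.735 as n -> infinity


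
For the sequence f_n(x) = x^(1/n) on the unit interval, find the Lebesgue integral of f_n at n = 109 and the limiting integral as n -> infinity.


At n = 109: f_109(x) = x^(1/109).
Step 1: integral(x^(1/109), 0, 1) = [x^(1/109+1) / (1/109+1)] from 0 to 1
     = 1 / (1/109 + 1) = 1 / ((109+1)/109) = 109/(109+1)
     = 109/110 = 0.990909
Step 2: As n -> infinity, f_n(x) = x^(1/n) -> 1 for x in (0,1], and f_n is increasing in n.
By MCT, lim_n integral(f_n) = integral(lim_n f_n) = integral(1, 0, 1) = 1.
Step 3: Verify convergence: 109/110 = 0.990909 -> 1


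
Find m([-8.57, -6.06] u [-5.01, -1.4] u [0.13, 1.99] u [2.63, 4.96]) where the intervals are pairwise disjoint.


For pairwise disjoint intervals, m(union) = sum of lengths.
= (-6.06 - -8.57) + (-1.4 - -5.01) + (1.99 - 0.13) + (4.96 - 2.63)
= 2.51 + 3.61 + 1.86 + 2.33
= 10.31


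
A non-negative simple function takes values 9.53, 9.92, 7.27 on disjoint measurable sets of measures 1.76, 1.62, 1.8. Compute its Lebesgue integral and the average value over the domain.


Step 1: Integral = sum(value_i * measure_i)
= 9.53*1.76 + 9.92*1.62 + 7.27*1.8
= 16.7728 + 16.0704 + 13.086
= 45.9292
Step 2: Total measure of domain = 1.76 + 1.62 + 1.8 = 5.18
Step 3: Average value = 45.9292 / 5.18 = 8.866641


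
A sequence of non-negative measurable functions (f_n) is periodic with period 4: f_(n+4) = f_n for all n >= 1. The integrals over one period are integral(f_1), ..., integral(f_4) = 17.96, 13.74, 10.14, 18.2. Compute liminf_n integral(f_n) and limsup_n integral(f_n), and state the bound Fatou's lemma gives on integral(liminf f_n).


The sequence (integral(f_n)) is periodic with period 4, repeating the values 17.96, 13.74, 10.14, 18.2 indefinitely.
Step 1: For a periodic sequence, every tail (a_m, a_(m+1), ...) contains all 4 period values infinitely often.
Step 2: Hence inf of every tail = min of the period values = min(17.96, 13.74, 10.14, 18.2) = 10.14.
        liminf_n integral(f_n) = sup over m of (inf of tail from m) = 10.14.
Step 3: Similarly sup of every tail = max of the period values = 18.2.
        limsup_n integral(f_n) = 18.2.
Step 4: Fatou's lemma: integral(liminf_n f_n) <= liminf_n integral(f_n) = 10.14.
        So the integral of the pointwise liminf is at most 10.14.


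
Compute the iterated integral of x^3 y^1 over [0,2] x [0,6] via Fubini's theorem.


By Fubini's theorem, the double integral factors as a product of single integrals:
Step 1: integral_0^2 x^3 dx = [x^4/4] from 0 to 2
     = 2^4/4 = 4
Step 2: integral_0^6 y^1 dy = [y^2/2] from 0 to 6
     = 6^2/2 = 18
Step 3: Double integral = 4 * 18 = 72


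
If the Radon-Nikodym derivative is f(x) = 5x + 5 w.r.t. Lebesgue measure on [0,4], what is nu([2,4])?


nu(A) = integral_A (dnu/dmu) dmu = integral_2^4 (5x + 5) dx
Step 1: Antiderivative F(x) = (5/2)x^2 + 5x
Step 2: F(4) = (5/2)*4^2 + 5*4 = 40 + 20 = 60
Step 3: F(2) = (5/2)*2^2 + 5*2 = 10 + 10 = 20
Step 4: nu([2,4]) = F(4) - F(2) = 60 - 20 = 40


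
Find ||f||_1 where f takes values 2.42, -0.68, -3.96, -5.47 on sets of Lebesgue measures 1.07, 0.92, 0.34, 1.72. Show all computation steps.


Step 1: Compute |f_i|^1 for each value:
  |2.42|^1 = 2.42
  |-0.68|^1 = 0.68
  |-3.96|^1 = 3.96
  |-5.47|^1 = 5.47
Step 2: Multiply by measures and sum:
  2.42 * 1.07 = 2.5894
  0.68 * 0.92 = 0.6256
  3.96 * 0.34 = 1.3464
  5.47 * 1.72 = 9.4084
Sum = 2.5894 + 0.6256 + 1.3464 + 9.4084 = 13.9698
Step 3: Take the p-th root:
||f||_1 = (13.9698)^(1/1) = 13.9698


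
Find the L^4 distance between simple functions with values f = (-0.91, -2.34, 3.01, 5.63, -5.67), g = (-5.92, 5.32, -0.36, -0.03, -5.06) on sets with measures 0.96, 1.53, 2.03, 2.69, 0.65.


Step 1: Compute differences f_i - g_i:
  -0.91 - -5.92 = 5.01
  -2.34 - 5.32 = -7.66
  3.01 - -0.36 = 3.37
  5.63 - -0.03 = 5.66
  -5.67 - -5.06 = -0.61
Step 2: Compute |diff|^4 * measure for each set:
  |5.01|^4 * 0.96 = 630.01502 * 0.96 = 604.814419
  |-7.66|^4 * 1.53 = 3442.826035 * 1.53 = 5267.523834
  |3.37|^4 * 2.03 = 128.979178 * 2.03 = 261.827731
  |5.66|^4 * 2.69 = 1026.279667 * 2.69 = 2760.692305
  |-0.61|^4 * 0.65 = 0.138458 * 0.65 = 0.089998
Step 3: Sum = 8894.948287
Step 4: ||f-g||_4 = (8894.948287)^(1/4) = 9.71149


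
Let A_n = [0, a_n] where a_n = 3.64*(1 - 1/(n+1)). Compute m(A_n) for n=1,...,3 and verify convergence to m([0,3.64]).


By continuity of measure from below: if A_n increases to A, then m(A_n) -> m(A).
Here A = [0, 3.64], so m(A) = 3.64
Step 1: a_1 = 3.64*(1 - 1/2) = 1.82, m(A_1) = 1.82
Step 2: a_2 = 3.64*(1 - 1/3) = 2.4267, m(A_2) = 2.4267
Step 3: a_3 = 3.64*(1 - 1/4) = 2.73, m(A_3) = 2.73
Limit: m(A_n) -> m([0,3.64]) = 3.64


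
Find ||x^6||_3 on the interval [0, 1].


Step 1: ||f||_3 = (integral_0^1 |x^6|^3 dx)^(1/3)
     = (integral_0^1 x^18 dx)^(1/3)
Step 2: integral_0^1 x^18 dx = [x^19/(19)] from 0 to 1 = 1^19/19
     = 1/19 = 0.052632
Step 3: ||f||_3 = (0.052632)^(1/3) = 0.374756


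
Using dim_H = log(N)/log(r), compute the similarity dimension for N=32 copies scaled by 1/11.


For a self-similar set with N copies scaled by 1/r:
dim_H = log(N)/log(r) = log(32)/log(11)
= 3.465736/2.397895
= 1.445324


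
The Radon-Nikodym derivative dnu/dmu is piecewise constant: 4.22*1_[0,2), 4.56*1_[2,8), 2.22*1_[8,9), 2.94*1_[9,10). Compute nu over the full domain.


Integrate each piece of the Radon-Nikodym derivative:
Step 1: integral_0^2 4.22 dx = 4.22*(2-0) = 4.22*2 = 8.44
Step 2: integral_2^8 4.56 dx = 4.56*(8-2) = 4.56*6 = 27.36
Step 3: integral_8^9 2.22 dx = 2.22*(9-8) = 2.22*1 = 2.22
Step 4: integral_9^10 2.94 dx = 2.94*(10-9) = 2.94*1 = 2.94
Total: 8.44 + 27.36 + 2.22 + 2.94 = 40.96


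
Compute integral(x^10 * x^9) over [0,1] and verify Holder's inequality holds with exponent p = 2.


Step 1: Exact integral of f*g = integral(x^19, 0, 1) = 1/20
     = 0.05
Step 2: Holder bound with p=2, q=2:
  ||f||_p = (integral x^20 dx)^(1/2) = (1/21)^(1/2) = 0.218218
  ||g||_q = (integral x^18 dx)^(1/2) = (1/19)^(1/2) = 0.229416
Step 3: Holder bound = ||f||_p * ||g||_q = 0.218218 * 0.229416 = 0.050063
Verification: 0.05 <= 0.050063 (Holder holds)


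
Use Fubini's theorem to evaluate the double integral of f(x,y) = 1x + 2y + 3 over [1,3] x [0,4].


By Fubini, integrate in x first, then y.
Step 1: Fix y, integrate over x in [1,3]:
  integral(1x + 2y + 3, x=1..3)
  = 1*(3^2 - 1^2)/2 + (2y + 3)*(3 - 1)
  = 4 + (2y + 3)*2
  = 4 + 4y + 6
  = 10 + 4y
Step 2: Integrate over y in [0,4]:
  integral(10 + 4y, y=0..4)
  = 10*4 + 4*(4^2 - 0^2)/2
  = 40 + 32
  = 72


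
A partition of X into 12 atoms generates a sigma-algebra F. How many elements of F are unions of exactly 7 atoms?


Each element of F is a union of some subset of the 12 atoms.
Elements that are unions of exactly 7 atoms correspond to 7-element subsets of the 12 atoms.
Count = C(12, 7) = 12! / (7! * 5!) = 792.


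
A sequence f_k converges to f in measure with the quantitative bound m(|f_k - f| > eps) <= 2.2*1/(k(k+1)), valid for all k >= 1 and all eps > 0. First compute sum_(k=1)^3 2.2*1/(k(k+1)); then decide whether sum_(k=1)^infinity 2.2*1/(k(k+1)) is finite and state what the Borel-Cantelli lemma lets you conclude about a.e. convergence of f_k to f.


Step 1: List the terms 2.2*1/(k(k+1)) for k = 1 to 3:
  k=1: 1.1
  k=2: 0.366667
  k=3: 0.183333
Step 2: Partial sum = 1.1 + 0.366667 + 0.183333
     = 1.65
Step 3: The full series sum_(k>=1) 2.2*1/(k(k+1)) converges (telescoping series sum 1/(k(k+1)) = 1; a constant multiple of a convergent series converges).
Step 4: Fix eps > 0. Since sum_k m(|f_k - f| > eps) < infinity, the Borel-Cantelli lemma gives
        m(limsup_k {|f_k - f| > eps}) = 0, i.e. for a.e. x, |f_k(x) - f(x)| <= eps for all large k.
        Applying this with eps = 1/j for j = 1, 2, ... and intersecting the countably many full-measure sets,
        for a.e. x we get limsup_k |f_k(x) - f(x)| <= 1/j for every j, hence f_k -> f almost everywhere.
Conclusion: series converges; Borel-Cantelli yields f_k -> f a.e.
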